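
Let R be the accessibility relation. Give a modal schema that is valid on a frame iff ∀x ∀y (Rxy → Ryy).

This is shift-reflexivity; the standard corresponding axiom is T□: □(□ψ → ψ).
Suppose □(□ψ→ψ) is valid. Take Rxy and set V(ψ)={w : Ryw}. Then at y, □ψ holds; since □(□ψ→ψ) at x, □ψ→ψ at y, so ψ at y, i.e. Ryy.

□(□ψ → ψ)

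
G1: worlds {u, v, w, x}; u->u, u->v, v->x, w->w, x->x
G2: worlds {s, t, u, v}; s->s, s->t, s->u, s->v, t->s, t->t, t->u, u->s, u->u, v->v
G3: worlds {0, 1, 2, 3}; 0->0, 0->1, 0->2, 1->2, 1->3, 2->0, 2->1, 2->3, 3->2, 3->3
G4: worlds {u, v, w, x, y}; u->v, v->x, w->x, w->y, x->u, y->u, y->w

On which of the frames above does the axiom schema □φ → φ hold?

This is the axiom for reflexivity; its first-order frame correspondent is ∀x Rxx.
G1: fails — world v does not see itself.
G2: satisfies the condition.
G3: fails — world 1 does not see itself.
G4: fails — world u does not see itself.

G2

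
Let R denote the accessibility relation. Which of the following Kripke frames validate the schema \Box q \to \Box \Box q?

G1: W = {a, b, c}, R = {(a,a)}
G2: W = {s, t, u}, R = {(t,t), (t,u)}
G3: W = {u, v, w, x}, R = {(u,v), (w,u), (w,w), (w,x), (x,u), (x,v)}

G1, G2

The schema corresponds to transitivity: \forall x \forall y \forall z (Rxy \wedge Ryz \to Rxz).
G1: condition met.
G2: condition met.
G3: fails — Rwu and Ruv but not Rwv.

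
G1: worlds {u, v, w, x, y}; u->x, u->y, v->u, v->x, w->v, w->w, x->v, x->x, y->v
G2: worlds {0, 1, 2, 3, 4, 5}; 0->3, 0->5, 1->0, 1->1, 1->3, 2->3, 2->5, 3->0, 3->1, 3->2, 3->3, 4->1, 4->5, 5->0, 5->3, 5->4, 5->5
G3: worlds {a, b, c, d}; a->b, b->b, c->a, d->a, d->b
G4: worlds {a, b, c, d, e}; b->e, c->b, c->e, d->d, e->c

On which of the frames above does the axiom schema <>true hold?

G1, G2, G3

Frame correspondent (Sahlqvist): forall x exists y Rxy — i.e. seriality.
G1: satisfies the condition.
G2: satisfies the condition.
G3: satisfies the condition.
G4: fails — world a has no successor.
Valid on: G1, G2, G3.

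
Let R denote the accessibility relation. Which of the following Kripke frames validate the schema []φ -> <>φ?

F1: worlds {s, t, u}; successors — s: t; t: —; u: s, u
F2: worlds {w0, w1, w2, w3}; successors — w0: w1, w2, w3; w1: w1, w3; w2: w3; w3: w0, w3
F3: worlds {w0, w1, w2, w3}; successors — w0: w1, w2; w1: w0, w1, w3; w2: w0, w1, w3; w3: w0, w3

The schema corresponds to seriality: forall x exists y Rxy.
F1: fails — world t has no successor.
F2: satisfies the condition.
F3: satisfies the condition.
Valid on: F2, F3.

F2, F3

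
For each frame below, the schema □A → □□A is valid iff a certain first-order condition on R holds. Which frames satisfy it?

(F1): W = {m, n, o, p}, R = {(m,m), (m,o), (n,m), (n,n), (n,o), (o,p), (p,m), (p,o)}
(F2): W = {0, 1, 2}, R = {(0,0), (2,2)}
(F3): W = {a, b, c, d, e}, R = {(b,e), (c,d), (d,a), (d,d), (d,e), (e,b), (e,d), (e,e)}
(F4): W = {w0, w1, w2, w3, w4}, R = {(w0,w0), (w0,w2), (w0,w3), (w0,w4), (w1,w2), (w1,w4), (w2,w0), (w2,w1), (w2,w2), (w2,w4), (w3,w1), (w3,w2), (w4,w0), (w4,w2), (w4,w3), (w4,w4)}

Frame correspondent (Sahlqvist): ∀x ∀y ∀z (Rxy ∧ Ryz → Rxz) — i.e. transitivity.
(F1): fails — Rop and Rpm but not Rom.
(F2): ✓.
(F3): fails — Rcd and Rde but not Rce.
(F4): fails — Rw1w2 and Rw2w0 but not Rw1w0.

(F2)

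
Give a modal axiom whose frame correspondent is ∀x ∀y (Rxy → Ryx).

This is symmetry; the standard corresponding axiom is B: ψ → □◇ψ.
Suppose ψ→□◇ψ is valid. Take Rxy and set V(ψ)={x}. Then ψ at x, so □◇ψ at x, so ◇ψ at y, so some z with Ryz has ψ; z=x, i.e. Ryx.

ψ → □◇ψ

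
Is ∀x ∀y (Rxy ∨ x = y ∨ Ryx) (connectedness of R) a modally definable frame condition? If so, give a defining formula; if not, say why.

If a class were modally definable it would be closed under disjoint unions (Goldblatt–Thomason).
Take 2 disjoint single-world reflexive frames: each is trivially connected, but their disjoint union has 2 worlds with no edge between distinct components, so it is not connected.
So the class is not modally definable.

Not definable by any modal formula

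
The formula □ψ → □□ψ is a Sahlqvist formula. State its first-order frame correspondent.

Suppose □ψ→□□ψ is valid. Take Rxy, Ryz and set V(ψ)={w : Rxw}. Then □ψ at x, so □□ψ at x, so □ψ at y, so ψ at z, i.e. Rxz.

transitivity: ∀x ∀y ∀z (Rxy ∧ Ryz → Rxz)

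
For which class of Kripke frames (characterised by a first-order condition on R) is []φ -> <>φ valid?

Suppose □φ→◇φ is valid. At any x set V(φ)=W. Then □φ at x, so ◇φ at x, so x has a successor.
Conversely, any frame satisfying forall x exists y Rxy validates the schema.
Frame condition: forall x exists y Rxy.

Seriality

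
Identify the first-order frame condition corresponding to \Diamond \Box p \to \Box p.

the Euclidean property

This is a form of the 5 axiom.
It corresponds to the Euclidean property: \forall x \forall y \forall z (Rxy \wedge Rxz \to Ryz).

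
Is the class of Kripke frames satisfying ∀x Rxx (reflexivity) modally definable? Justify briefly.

The condition is reflexivity. A defining modal formula is □r → r.
Suppose □r→r is valid. At any x set V(r)={w : Rxw}. Then □r holds at x, so r holds at x, i.e. Rxx.

Yes — defined by □r → r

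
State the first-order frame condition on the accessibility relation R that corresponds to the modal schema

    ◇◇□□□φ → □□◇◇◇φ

∀x ∀y ∀z ((xR²y ∧ xR²z) → ∃w (yR³w ∧ zR³w))

This is a Sahlqvist (Geach-type) schema ◇^2□^3φ → □^2◇^3φ.
First-order correspondent: ∀x ∀y ∀z ((xR²y ∧ xR²z) → ∃w (yR³w ∧ zR³w)).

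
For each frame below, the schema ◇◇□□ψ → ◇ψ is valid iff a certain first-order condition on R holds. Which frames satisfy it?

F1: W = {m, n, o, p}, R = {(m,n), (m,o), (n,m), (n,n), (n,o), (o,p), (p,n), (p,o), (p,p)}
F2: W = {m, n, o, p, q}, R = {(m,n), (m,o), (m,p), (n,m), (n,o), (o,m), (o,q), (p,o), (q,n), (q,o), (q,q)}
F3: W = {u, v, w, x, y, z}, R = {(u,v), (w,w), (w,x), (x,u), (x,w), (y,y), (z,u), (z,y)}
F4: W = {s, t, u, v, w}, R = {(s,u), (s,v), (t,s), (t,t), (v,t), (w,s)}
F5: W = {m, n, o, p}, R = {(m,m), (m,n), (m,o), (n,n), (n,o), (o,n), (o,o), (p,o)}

F1, F2, F5

This is the axiom for a generalized confluence (Geach) condition; its first-order frame correspondent is ∀x ∀y (xR²y → ∃w (yR²w ∧ xRw)).
F1: condition met.
F2: condition met.
F3: fails — wR²u but no t with uR²t and wRt.
F4: fails — tR²u but no w* with uR²w* and tRw*.
F5: condition met.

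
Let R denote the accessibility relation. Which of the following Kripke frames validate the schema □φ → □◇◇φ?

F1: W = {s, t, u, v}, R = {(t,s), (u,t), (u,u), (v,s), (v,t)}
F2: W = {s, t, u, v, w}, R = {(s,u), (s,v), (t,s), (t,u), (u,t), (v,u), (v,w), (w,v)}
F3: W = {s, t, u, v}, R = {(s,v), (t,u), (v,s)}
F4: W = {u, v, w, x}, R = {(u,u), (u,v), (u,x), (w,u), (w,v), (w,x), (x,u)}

The schema corresponds to a generalized confluence (Geach) condition: ∀x ∀z (xRz → ∃w (xRw ∧ zR²w)).
F1: fails — tRs but no w with tRw and sR²w.
F2: ✓.
F3: fails — tRu but no w with tRw and uR²w.
F4: fails — uRv but no t with uRt and vR²t.

F2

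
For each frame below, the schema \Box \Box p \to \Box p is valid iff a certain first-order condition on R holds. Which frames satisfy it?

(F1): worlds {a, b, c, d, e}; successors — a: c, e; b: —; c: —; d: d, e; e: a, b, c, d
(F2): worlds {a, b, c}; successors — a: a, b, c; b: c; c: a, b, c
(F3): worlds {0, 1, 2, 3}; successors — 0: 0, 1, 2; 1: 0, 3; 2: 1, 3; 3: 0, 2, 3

Frame correspondent (Sahlqvist): \forall x \forall y (Rxy \to \exists z (Rxz \wedge Rzy)) — i.e. density.
(F1): fails — Reb but no z with Rez and Rzb.
(F2): satisfies the condition.
(F3): fails — R21 but no z with R2z and Rz1.

(F2)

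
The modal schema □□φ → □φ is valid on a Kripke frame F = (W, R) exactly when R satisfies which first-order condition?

density: ∀x ∀y (Rxy → ∃z (Rxz ∧ Rzy))

Suppose □□φ→□φ is valid. Take Rxy and set V(φ)={w : xR²w}. Then □□φ at x, so □φ at x, so φ at y, i.e. ∃z(Rxz∧Rzy).
Conversely, any frame satisfying ∀x ∀y (Rxy → ∃z (Rxz ∧ Rzy)) validates the schema.
Frame condition: ∀x ∀y (Rxy → ∃z (Rxz ∧ Rzy)).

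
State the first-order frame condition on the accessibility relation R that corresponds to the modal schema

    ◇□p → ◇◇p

∀x ∀y (xRy → ∃w (yRw ∧ xR²w))

This is a Sahlqvist (Geach-type) schema ◇^1□^1p → □^0◇^2p.
Minimal-valuation argument: fix x; take any y with xR^1y and any z with xR^0z. Set V(p) to the set of worlds R-reachable from y in exactly 1 step. Then □^1p holds at y, so the antecedent holds at x; validity forces ◇^2p at z, giving a w with zR^2w and yR^1w.
First-order correspondent: ∀x ∀y (xRy → ∃w (yRw ∧ xR²w)).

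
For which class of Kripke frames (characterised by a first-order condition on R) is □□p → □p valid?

Suppose □□p→□p is valid. Take Rxy and set V(p)={w : xR²w}. Then □□p at x, so □p at x, so p at y, i.e. ∃z(Rxz∧Rzy).
Conversely, any frame satisfying ∀x ∀y (Rxy → ∃z (Rxz ∧ Rzy)) validates the schema.
Frame condition: ∀x ∀y (Rxy → ∃z (Rxz ∧ Rzy)).

density: ∀x ∀y (Rxy → ∃z (Rxz ∧ Rzy))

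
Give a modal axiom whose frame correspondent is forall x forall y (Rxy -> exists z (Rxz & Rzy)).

The condition is density. The C4 schema □□r → □r defines it.
Suppose □□r→□r is valid. Take Rxy and set V(r)={w : xR²w}. Then □□r at x, so □r at x, so r at y, i.e. ∃z(Rxz∧Rzy).

□□r → □r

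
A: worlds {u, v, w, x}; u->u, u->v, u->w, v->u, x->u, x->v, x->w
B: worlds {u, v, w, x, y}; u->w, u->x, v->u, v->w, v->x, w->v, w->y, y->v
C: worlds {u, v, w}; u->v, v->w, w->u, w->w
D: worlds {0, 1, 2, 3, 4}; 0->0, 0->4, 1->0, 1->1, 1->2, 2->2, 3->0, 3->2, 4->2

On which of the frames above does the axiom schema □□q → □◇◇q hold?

The schema corresponds to a generalized confluence (Geach) condition: ∀x ∀z (xRz → ∃w (xR²w ∧ zR²w)).
A: fails — uRw but no t with uR²t and wR²t.
B: fails — uRx but no t with uR²t and xR²t.
C: satisfies the condition.
D: satisfies the condition.
Valid on: C, D.

C, D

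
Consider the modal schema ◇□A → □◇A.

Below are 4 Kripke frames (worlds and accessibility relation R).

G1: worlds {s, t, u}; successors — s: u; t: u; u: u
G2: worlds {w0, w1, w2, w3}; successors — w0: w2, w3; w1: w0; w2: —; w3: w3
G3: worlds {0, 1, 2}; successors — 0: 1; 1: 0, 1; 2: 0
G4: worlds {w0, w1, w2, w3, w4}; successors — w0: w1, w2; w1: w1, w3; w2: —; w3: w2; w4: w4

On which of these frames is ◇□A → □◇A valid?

G1, G3

Frame correspondent (Sahlqvist): ∀x ∀y ∀z (Rxy ∧ Rxz → ∃w (Ryw ∧ Rzw)) — i.e. convergence.
G1: condition met.
G2: fails — Rw0w2 and Rw0w2 but w2 and w2 have no common successor.
G3: condition met.
G4: fails — Rw0w1 and Rw0w2 but w1 and w2 have no common successor.
Valid on: G1, G3.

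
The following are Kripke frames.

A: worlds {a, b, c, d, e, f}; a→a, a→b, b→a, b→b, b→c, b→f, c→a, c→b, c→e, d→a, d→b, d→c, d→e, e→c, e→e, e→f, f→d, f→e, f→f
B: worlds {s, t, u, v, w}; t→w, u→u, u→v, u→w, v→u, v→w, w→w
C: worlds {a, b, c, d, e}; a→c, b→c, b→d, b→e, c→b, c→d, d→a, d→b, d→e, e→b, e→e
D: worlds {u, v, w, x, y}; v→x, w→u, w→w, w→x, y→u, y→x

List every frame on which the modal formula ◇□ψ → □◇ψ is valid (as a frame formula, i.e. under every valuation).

The schema corresponds to convergence: ∀x ∀y ∀z (Rxy ∧ Rxz → ∃w (Ryw ∧ Rzw)).
A: fails — Rbf and Rba but f and a have no common successor.
B: satisfies the condition.
C: fails — Rde and Rda but e and a have no common successor.
D: fails — Rvx and Rvx but x and x have no common successor.
Valid on: B.

B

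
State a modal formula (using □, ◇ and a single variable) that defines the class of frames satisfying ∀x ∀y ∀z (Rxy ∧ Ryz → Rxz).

The condition is transitivity. The 4 schema □s → □□s defines it.
Suppose □s→□□s is valid. Take Rxy, Ryz and set V(s)={w : Rxw}. Then □s at x, so □□s at x, so □s at y, so s at z, i.e. Rxz.

□s → □□s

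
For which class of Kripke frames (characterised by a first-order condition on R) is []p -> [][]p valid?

This is the 4 axiom.
It corresponds to transitivity: forall x forall y forall z (Rxy & Ryz -> Rxz).

transitivity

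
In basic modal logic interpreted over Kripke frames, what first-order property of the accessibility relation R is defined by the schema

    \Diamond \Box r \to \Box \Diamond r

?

convergence

This schema is the .2 axiom.
It corresponds to convergence: \forall x \forall y \forall z (Rxy \wedge Rxz \to \exists w (Ryw \wedge Rzw)).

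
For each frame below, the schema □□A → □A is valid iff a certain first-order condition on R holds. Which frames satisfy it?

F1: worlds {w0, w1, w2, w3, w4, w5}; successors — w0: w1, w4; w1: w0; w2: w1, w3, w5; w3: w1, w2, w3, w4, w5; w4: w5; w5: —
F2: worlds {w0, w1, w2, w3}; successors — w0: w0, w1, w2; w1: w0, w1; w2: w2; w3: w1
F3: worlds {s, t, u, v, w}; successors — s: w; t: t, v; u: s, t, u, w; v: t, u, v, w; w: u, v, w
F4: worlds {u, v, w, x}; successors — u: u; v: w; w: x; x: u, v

Frame correspondent (Sahlqvist): ∀x ∀y (Rxy → ∃z (Rxz ∧ Rzy)) — i.e. density.
F1: fails — Rw1w0 but no z with Rw1z and Rzw0.
F2: holds.
F3: holds.
F4: fails — Rwx but no z with Rwz and Rzx.

F2, F3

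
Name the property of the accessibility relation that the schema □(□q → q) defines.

shift-reflexivity

This schema is the T□ axiom.
Its frame correspondent is shift-reflexivity — ∀x ∀y (Rxy → Ryy).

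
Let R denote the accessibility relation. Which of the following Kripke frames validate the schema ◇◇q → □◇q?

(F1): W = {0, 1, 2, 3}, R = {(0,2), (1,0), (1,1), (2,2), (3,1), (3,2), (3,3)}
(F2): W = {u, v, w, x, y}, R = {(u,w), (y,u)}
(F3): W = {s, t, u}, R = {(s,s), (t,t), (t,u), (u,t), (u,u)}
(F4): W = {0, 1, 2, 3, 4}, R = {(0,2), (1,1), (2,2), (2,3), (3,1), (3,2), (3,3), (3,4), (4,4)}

This is the axiom for a generalized confluence (Geach) condition; its first-order frame correspondent is ∀x ∀y ∀z ((xR²y ∧ xRz) → ∃w (y = w ∧ zRw)).
(F1): fails — 1R²0, 1R0 but no w with 0=w and 0Rw.
(F2): holds.
(F3): holds.
(F4): fails — 2R²1, 2R2 but no w with 1=w and 2Rw.
Valid on: (F2), (F3).

(F2), (F3)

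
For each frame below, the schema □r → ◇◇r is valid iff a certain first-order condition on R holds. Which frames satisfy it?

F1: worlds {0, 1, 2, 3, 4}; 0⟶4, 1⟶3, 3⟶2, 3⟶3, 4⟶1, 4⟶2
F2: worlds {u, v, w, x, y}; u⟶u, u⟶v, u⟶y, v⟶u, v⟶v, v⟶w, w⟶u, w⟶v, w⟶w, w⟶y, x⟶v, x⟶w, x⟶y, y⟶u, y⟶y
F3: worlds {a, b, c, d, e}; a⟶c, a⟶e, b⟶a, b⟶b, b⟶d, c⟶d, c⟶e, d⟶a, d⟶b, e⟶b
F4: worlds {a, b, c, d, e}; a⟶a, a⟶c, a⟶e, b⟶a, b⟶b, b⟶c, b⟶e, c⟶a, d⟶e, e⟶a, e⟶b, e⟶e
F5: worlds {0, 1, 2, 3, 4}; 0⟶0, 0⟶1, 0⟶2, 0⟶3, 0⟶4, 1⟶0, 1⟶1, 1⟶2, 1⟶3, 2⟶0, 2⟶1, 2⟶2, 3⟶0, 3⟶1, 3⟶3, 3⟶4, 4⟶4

F2, F4, F5

This is the axiom for a generalized confluence (Geach) condition; its first-order frame correspondent is ∀x ∃w (xRw ∧ xR²w).
F1: fails — at 0 but no w with 0Rw and 0R²w.
F2: satisfies the condition.
F3: fails — at c but no w with cRw and cR²w.
F4: satisfies the condition.
F5: satisfies the condition.
Valid on: F2, F4, F5.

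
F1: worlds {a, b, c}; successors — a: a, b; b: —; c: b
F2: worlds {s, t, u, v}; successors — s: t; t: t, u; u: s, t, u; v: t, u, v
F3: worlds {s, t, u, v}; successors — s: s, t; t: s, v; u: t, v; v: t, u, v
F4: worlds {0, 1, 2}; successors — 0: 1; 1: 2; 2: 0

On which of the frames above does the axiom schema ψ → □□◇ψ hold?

This is the axiom for a generalized confluence (Geach) condition; its first-order frame correspondent is ∀x ∀z (xR²z → ∃w (x = w ∧ zRw)).
F1: fails — aR²b but no w with a=w and bRw.
F2: fails — sR²t but no w with s=w and tRw.
F3: fails — sR²v but no w with s=w and vRw.
F4: ✓.
Valid on: F4.

F4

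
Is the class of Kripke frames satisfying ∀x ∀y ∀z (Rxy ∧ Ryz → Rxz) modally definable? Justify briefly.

Yes: it is transitivity, defined by the 4 schema □p → □□p.
Suppose □p→□□p is valid. Take Rxy, Ryz and set V(p)={w : Rxw}. Then □p at x, so □□p at x, so □p at y, so p at z, i.e. Rxz.

Yes — defined by □p → □□p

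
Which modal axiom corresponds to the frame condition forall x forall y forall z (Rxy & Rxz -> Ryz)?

This is the Euclidean property; the standard corresponding axiom is 5: ◇q → □◇q.
Suppose ◇q→□◇q is valid. Take Rxy, Rxz and set V(q)={y}. Then ◇q at x, so □◇q at x, so ◇q at z, so some w with Rzw has q; w=y, i.e. Rzy. By symmetry of the argument, Ryz.

◇q → □◇q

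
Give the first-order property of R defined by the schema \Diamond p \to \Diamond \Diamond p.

\forall x \forall y (xRy \to \exists w (y = w \wedge x R^2 w))

This is a Sahlqvist (Geach-type) schema ◇^1□^0p → □^0◇^2p.
Minimal-valuation argument: fix x; take any y with xR^1y and any z with xR^0z. Set V(p) to the set of worlds R-reachable from y in exactly 0 steps. Then □^0p holds at y, so the antecedent holds at x; validity forces ◇^2p at z, giving a w with zR^2w and yR^0w.
First-order correspondent: \forall x \forall y (xRy \to \exists w (y = w \wedge x R^2 w)).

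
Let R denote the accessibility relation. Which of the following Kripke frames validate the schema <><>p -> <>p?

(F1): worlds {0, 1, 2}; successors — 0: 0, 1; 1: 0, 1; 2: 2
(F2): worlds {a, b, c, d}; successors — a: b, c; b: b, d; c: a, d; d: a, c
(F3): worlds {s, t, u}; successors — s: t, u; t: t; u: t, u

Frame correspondent (Sahlqvist): forall x forall y (x R^2 y -> exists w (y = w & xRw)) — i.e. a generalized confluence (Geach) condition.
(F1): ✓.
(F2): fails — aR²a but no w with a=w and aRw.
(F3): ✓.
Valid on: (F1), (F3).

(F1), (F3)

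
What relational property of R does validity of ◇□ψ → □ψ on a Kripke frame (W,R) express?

the Euclidean property: ∀x ∀y ∀z (Rxy ∧ Rxz → Ryz)

This is frame-equivalent to ◇ψ → □◇ψ (substitute ¬ψ for ψ and contrapose).
Suppose ◇ψ→□◇ψ is valid. Take Rxy, Rxz and set V(ψ)={y}. Then ◇ψ at x, so □◇ψ at x, so ◇ψ at z, so some w with Rzw has ψ; w=y, i.e. Rzy. By symmetry of the argument, Ryz.
Conversely, on a frame with the Euclidean property the schema holds at every world under every valuation.
Frame condition: ∀x ∀y ∀z (Rxy ∧ Rxz → Ryz).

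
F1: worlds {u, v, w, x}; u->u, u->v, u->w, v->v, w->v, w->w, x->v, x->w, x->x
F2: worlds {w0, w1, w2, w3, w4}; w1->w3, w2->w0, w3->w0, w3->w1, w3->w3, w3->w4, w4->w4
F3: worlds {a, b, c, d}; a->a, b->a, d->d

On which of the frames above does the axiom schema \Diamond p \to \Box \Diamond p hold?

F3

This is the axiom for the Euclidean property; its first-order frame correspondent is \forall x \forall y \forall z (Rxy \wedge Rxz \to Ryz).
F1: fails — Ruv and Ruw but not Rvw.
F2: fails — Rw2w0 and Rw2w0 but not Rw0w0.
F3: satisfies the condition.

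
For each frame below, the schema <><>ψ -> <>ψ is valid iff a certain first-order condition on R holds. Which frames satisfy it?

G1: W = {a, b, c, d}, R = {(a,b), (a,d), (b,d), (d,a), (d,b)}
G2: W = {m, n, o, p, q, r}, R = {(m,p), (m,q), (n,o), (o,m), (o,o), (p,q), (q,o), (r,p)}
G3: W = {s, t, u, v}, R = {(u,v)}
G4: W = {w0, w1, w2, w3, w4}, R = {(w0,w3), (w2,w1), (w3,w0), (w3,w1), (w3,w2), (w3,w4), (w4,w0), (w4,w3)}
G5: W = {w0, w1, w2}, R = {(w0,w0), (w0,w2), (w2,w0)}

Frame correspondent (Sahlqvist): forall x forall y forall z (Rxy & Ryz -> Rxz) — i.e. transitivity.
G1: fails — Rdb and Rbd but not Rdd.
G2: fails — Rom and Rmq but not Roq.
G3: condition met.
G4: fails — Rw3w0 and Rw0w3 but not Rw3w3.
G5: fails — Rw2w0 and Rw0w2 but not Rw2w2.
Valid on: G3.

G3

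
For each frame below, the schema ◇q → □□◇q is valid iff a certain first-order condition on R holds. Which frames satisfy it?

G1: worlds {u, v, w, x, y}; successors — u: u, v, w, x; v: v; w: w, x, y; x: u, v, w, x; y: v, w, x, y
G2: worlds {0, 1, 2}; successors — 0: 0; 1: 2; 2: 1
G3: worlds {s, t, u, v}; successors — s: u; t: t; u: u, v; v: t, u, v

G2

The schema corresponds to a generalized confluence (Geach) condition: ∀x ∀y ∀z ((xRy ∧ xR²z) → ∃w (y = w ∧ zRw)).
G1: fails — uRu, uR²v but no t with u=t and vRt.
G2: satisfies the condition.
G3: fails — uRu, uR²t but no w with u=w and tRw.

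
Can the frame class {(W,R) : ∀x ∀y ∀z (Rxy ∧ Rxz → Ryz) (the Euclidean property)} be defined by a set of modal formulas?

Yes — defined by ◇r → □◇r

The condition is the Euclidean property. A defining modal formula is ◇r → □◇r.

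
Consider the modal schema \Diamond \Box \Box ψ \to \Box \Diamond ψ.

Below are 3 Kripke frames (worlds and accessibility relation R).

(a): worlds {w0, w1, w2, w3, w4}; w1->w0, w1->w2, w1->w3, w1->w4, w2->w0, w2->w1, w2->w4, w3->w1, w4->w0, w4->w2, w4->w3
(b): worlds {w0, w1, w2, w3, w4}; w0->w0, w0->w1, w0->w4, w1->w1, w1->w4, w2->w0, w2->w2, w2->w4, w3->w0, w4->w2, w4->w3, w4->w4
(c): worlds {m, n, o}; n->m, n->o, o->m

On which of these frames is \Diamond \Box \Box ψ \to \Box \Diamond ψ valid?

(b)

This is the axiom for a generalized confluence (Geach) condition; its first-order frame correspondent is \forall x \forall y \forall z ((xRy \wedge xRz) \to \exists w (y R^2 w \wedge zRw)).
(a): fails — w1Rw0, w1Rw0 but no w with w0R²w and w0Rw.
(b): holds.
(c): fails — nRm, nRm but no w with mR²w and mRw.
Valid on: (b).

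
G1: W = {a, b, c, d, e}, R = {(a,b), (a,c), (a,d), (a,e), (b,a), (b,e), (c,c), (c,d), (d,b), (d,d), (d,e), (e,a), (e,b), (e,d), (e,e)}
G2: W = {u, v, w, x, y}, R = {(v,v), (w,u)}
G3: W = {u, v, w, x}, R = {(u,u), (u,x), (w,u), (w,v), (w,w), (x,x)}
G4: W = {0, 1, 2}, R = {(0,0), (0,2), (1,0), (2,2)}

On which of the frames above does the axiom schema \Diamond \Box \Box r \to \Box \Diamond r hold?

G1, G4

This is the axiom for a generalized confluence (Geach) condition; its first-order frame correspondent is \forall x \forall y \forall z ((xRy \wedge xRz) \to \exists w (y R^2 w \wedge zRw)).
G1: satisfies the condition.
G2: fails — wRu, wRu but no t with uR²t and uRt.
G3: fails — wRu, wRv but no t with uR²t and vRt.
G4: satisfies the condition.
Valid on: G1, G4.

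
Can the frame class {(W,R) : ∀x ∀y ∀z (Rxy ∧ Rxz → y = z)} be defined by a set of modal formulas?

Definable; ◇q → □q defines it

Yes: it is partial functionality, defined by the CD schema ◇q → □q.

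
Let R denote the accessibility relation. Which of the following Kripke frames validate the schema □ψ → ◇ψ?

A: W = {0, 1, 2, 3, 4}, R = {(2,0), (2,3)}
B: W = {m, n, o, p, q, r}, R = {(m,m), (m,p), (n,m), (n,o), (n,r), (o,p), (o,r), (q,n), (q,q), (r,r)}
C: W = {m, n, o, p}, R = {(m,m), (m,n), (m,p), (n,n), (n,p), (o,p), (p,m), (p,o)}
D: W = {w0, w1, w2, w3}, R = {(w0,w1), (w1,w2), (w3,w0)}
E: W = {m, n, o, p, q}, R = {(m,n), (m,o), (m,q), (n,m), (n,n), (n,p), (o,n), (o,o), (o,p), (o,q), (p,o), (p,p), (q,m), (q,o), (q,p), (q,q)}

The schema corresponds to seriality: ∀x ∃y Rxy.
A: fails — world 0 has no successor.
B: fails — world p has no successor.
C: holds.
D: fails — world w2 has no successor.
E: holds.
Valid on: C, E.

C, E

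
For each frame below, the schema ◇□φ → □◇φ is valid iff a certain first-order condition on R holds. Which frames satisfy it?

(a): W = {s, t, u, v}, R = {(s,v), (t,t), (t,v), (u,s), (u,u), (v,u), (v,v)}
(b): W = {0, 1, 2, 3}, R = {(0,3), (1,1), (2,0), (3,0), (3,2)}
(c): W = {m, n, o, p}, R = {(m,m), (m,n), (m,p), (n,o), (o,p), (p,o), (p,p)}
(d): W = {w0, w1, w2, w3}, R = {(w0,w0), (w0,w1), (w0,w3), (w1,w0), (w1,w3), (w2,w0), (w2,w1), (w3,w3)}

(d)

The schema corresponds to convergence: ∀x ∀y ∀z (Rxy ∧ Rxz → ∃w (Ryw ∧ Rzw)).
(a): fails — Ruu and Rus but u and s have no common successor.
(b): fails — R32 and R30 but 2 and 0 have no common successor.
(c): fails — Rmm and Rmn but m and n have no common successor.
(d): holds.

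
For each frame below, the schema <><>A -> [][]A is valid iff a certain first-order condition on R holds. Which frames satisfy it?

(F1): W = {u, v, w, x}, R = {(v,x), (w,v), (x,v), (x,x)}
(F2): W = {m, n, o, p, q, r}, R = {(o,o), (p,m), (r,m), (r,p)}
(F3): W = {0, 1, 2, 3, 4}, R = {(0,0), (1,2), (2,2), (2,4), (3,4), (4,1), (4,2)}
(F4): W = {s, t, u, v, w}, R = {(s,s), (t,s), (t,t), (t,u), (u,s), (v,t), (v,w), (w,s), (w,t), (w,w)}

Frame correspondent (Sahlqvist): forall x forall y forall z ((x R^2 y & x R^2 z) -> exists w (y = w & z = w)) — i.e. a generalized confluence (Geach) condition.
(F1): fails — vR²v, vR²x but v ≠ x.
(F2): holds.
(F3): fails — 1R²2, 1R²4 but 2 ≠ 4.
(F4): fails — tR²s, tR²t but s ≠ t.
Valid on: (F2).

(F2)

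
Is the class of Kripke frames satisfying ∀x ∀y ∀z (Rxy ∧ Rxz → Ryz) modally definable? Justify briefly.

Yes, by ◇r → □◇r

This is a Sahlqvist condition; the 5 axiom ◇r → □◇r defines it.
Suppose ◇r→□◇r is valid. Take Rxy, Rxz and set V(r)={y}. Then ◇r at x, so □◇r at x, so ◇r at z, so some w with Rzw has r; w=y, i.e. Rzy. By symmetry of the argument, Ryz.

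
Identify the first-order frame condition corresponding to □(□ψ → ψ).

shift-reflexivity: ∀x ∀y (Rxy → Ryy)

Suppose □(□ψ→ψ) is valid. Take Rxy and set V(ψ)={w : Ryw}. Then at y, □ψ holds; since □(□ψ→ψ) at x, □ψ→ψ at y, so ψ at y, i.e. Ryy.
Conversely, on a frame with shift-reflexivity the schema holds at every world under every valuation.
So the correspondent is shift-reflexivity.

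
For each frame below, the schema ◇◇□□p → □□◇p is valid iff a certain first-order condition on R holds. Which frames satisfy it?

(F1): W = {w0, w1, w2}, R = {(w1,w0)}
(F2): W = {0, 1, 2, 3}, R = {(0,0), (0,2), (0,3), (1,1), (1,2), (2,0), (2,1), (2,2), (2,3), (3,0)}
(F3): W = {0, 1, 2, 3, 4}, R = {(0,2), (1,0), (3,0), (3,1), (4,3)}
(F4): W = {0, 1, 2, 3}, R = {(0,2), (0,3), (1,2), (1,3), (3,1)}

The schema corresponds to a generalized confluence (Geach) condition: ∀x ∀y ∀z ((xR²y ∧ xR²z) → ∃w (yR²w ∧ zRw)).
(F1): condition met.
(F2): condition met.
(F3): fails — 1R²2, 1R²2 but no w with 2R²w and 2Rw.
(F4): fails — 0R²1, 0R²1 but no w with 1R²w and 1Rw.
Valid on: (F1), (F2).

(F1), (F2)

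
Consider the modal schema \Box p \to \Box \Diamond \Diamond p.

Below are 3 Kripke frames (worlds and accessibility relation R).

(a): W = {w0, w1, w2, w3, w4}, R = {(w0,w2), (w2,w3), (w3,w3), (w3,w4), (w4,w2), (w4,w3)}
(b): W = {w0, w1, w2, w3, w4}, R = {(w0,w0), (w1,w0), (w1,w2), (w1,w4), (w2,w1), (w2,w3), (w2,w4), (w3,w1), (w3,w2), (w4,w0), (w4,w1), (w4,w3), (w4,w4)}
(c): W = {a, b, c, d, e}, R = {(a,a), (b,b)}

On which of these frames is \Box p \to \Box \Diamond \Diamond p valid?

(b), (c)

This is the axiom for a generalized confluence (Geach) condition; its first-order frame correspondent is \forall x \forall z (xRz \to \exists w (xRw \wedge z R^2 w)).
(a): fails — w0Rw2 but no w with w0Rw and w2R²w.
(b): holds.
(c): holds.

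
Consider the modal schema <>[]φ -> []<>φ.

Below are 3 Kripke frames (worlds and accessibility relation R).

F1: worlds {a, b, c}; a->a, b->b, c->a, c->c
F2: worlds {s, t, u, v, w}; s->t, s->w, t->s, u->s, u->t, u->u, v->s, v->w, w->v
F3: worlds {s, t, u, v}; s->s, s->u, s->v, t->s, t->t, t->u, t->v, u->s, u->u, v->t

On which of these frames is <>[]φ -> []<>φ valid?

This is the axiom for convergence; its first-order frame correspondent is forall x forall y forall z (Rxy & Rxz -> exists w (Ryw & Rzw)).
F1: condition met.
F2: fails — Rsw and Rst but w and t have no common successor.
F3: fails — Rsv and Rsu but v and u have no common successor.

F1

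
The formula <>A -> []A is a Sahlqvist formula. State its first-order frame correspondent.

partial functionality

Suppose ◇A→□A is valid. Take Rxy, Rxz and set V(A)={y}. Then ◇A at x, so □A at x, so A at z, i.e. z=y.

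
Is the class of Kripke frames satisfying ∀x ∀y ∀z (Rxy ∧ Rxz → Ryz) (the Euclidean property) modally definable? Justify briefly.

Yes — defined by ◇q → □◇q

Yes: it is the Euclidean property, defined by the 5 schema ◇q → □◇q.
Suppose ◇q→□◇q is valid. Take Rxy, Rxz and set V(q)={y}. Then ◇q at x, so □◇q at x, so ◇q at z, so some w with Rzw has q; w=y, i.e. Rzy. By symmetry of the argument, Ryz.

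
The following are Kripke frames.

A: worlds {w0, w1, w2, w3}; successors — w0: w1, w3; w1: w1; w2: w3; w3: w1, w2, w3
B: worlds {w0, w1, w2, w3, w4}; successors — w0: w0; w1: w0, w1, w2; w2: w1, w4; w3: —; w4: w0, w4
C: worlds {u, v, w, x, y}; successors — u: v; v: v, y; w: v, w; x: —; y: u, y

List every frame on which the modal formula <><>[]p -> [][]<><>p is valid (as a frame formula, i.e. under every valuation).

C

The schema corresponds to a generalized confluence (Geach) condition: forall x forall y forall z ((x R^2 y & x R^2 z) -> exists w (yRw & z R^2 w)).
A: fails — w0R²w2, w0R²w1 but no w with w2Rw and w1R²w.
B: fails — w1R²w2, w1R²w0 but no w with w2Rw and w0R²w.
C: condition met.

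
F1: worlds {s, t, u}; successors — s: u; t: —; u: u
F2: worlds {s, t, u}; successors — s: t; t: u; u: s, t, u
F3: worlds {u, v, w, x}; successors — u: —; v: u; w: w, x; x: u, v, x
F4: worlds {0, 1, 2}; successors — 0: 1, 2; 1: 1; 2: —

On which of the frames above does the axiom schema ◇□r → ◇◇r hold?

F1, F2

Frame correspondent (Sahlqvist): ∀x ∀y (xRy → ∃w (yRw ∧ xR²w)) — i.e. a generalized confluence (Geach) condition.
F1: condition met.
F2: condition met.
F3: fails — vRu but no t with uRt and vR²t.
F4: fails — 0R2 but no w with 2Rw and 0R²w.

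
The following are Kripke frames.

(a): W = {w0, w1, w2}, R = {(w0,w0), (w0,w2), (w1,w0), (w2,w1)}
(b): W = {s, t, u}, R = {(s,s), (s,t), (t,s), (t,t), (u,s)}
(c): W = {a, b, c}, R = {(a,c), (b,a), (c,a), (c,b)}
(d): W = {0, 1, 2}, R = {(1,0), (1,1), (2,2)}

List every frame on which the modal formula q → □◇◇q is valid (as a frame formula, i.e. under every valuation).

This is the axiom for a generalized confluence (Geach) condition; its first-order frame correspondent is ∀x ∀z (xRz → ∃w (x = w ∧ zR²w)).
(a): ✓.
(b): fails — uRs but no w with u=w and sR²w.
(c): fails — cRa but no w with c=w and aR²w.
(d): fails — 1R0 but no w with 1=w and 0R²w.
Valid on: (a).

(a)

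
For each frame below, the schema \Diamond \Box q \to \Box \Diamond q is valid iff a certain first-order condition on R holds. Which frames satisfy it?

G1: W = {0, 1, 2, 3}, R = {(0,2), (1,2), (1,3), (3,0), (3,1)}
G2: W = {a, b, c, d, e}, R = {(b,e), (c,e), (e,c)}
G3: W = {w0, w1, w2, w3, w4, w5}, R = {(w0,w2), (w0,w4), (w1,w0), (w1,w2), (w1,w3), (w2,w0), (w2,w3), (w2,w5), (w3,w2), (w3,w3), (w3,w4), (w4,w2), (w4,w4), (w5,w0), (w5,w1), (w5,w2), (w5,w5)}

Frame correspondent (Sahlqvist): \forall x \forall y \forall z (Rxy \wedge Rxz \to \exists w (Ryw \wedge Rzw)) — i.e. convergence.
G1: fails — R02 and R02 but 2 and 2 have no common successor.
G2: ✓.
G3: fails — Rw0w4 and Rw0w2 but w4 and w2 have no common successor.

G2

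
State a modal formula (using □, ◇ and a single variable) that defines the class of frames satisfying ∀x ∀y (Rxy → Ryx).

ψ → □◇ψ

The condition is symmetry. The B schema ψ → □◇ψ defines it.
Suppose ψ→□◇ψ is valid. Take Rxy and set V(ψ)={x}. Then ψ at x, so □◇ψ at x, so ◇ψ at y, so some z with Ryz has ψ; z=x, i.e. Ryx.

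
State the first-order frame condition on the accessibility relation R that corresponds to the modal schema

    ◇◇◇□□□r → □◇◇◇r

This is a Sahlqvist (Geach-type) schema ◇^3□^3r → □^1◇^3r.
Minimal-valuation argument: fix x; take any y with xR^3y and any z with xR^1z. Set V(r) to the set of worlds R-reachable from y in exactly 3 steps. Then □^3r holds at y, so the antecedent holds at x; validity forces ◇^3r at z, giving a w with zR^3w and yR^3w.
First-order correspondent: ∀x ∀y ∀z ((xR³y ∧ xRz) → ∃w (yR³w ∧ zR³w)).

∀x ∀y ∀z ((xR³y ∧ xRz) → ∃w (yR³w ∧ zR³w))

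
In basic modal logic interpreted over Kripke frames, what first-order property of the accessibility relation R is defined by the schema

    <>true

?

seriality: forall x exists y Rxy

◇⊤ holds at w iff w has a successor, so frame-validity of ◇⊤ is exactly seriality. Equivalently via □p → ◇p:
Suppose □p→◇p is valid. At any x set V(p)=W. Then □p at x, so ◇p at x, so x has a successor.
The converse is a direct semantic check.
So the correspondent is seriality.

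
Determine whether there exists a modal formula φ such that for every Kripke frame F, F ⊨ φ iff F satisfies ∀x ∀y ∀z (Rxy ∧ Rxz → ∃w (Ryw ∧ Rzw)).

Definable; ◇□q → □◇q defines it

This is a Sahlqvist condition; the .2 axiom ◇□q → □◇q defines it.
Suppose ◇□q→□◇q is valid. Take Rxy, Rxz and set V(q)={w : Ryw}. Then □q at y so ◇□q at x, so □◇q at x, so ◇q at z, giving w with Rzw and Ryw.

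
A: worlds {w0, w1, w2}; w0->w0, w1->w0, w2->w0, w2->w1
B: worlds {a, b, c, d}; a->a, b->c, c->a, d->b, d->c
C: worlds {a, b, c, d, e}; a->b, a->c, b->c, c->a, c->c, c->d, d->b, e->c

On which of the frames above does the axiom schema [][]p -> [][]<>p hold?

The schema corresponds to a generalized confluence (Geach) condition: forall x forall z (x R^2 z -> exists w (x R^2 w & zRw)).
A: holds.
B: holds.
C: fails — aR²d but no w with aR²w and dRw.

A, B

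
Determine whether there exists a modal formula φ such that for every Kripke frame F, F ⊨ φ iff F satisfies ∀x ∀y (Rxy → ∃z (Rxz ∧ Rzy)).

The condition is density. A defining modal formula is □□r → □r.
Suppose □□r→□r is valid. Take Rxy and set V(r)={w : xR²w}. Then □□r at x, so □r at x, so r at y, i.e. ∃z(Rxz∧Rzy).

Yes, by □□r → □r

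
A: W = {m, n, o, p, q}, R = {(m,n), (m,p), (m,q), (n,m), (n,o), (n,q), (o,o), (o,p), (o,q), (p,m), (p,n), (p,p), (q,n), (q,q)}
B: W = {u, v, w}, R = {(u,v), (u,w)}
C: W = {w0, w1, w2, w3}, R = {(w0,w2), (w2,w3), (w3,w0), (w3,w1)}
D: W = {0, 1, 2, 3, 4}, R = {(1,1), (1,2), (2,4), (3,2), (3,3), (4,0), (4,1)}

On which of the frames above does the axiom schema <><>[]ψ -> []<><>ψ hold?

A, B

Frame correspondent (Sahlqvist): forall x forall y forall z ((x R^2 y & xRz) -> exists w (yRw & z R^2 w)) — i.e. a generalized confluence (Geach) condition.
A: satisfies the condition.
B: satisfies the condition.
C: fails — w2R²w1, w2Rw3 but no w with w1Rw and w3R²w.
D: fails — 1R²2, 1R2 but no w with 2Rw and 2R²w.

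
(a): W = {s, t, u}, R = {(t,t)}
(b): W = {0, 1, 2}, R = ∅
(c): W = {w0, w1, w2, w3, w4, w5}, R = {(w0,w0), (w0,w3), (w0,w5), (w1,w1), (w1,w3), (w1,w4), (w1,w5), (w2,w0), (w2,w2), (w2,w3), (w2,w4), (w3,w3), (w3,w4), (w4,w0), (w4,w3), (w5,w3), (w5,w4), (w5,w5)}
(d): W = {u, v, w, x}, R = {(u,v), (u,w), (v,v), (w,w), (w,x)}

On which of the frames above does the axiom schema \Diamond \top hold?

(c)

The schema corresponds to seriality: \forall x \exists y Rxy.
(a): fails — world s has no successor.
(b): fails — world 0 has no successor.
(c): condition met.
(d): fails — world x has no successor.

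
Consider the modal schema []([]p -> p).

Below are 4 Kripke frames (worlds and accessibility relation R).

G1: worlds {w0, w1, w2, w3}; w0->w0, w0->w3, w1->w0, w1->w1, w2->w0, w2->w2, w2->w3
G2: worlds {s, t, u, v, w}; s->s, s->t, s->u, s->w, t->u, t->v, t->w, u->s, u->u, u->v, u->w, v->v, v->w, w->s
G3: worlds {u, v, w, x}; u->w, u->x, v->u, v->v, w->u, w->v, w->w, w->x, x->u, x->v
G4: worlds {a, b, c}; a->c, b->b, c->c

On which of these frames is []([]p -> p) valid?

G4

This is the axiom for shift-reflexivity; its first-order frame correspondent is forall x forall y (Rxy -> Ryy).
G1: fails — Rw0w3 but not Rw3w3.
G2: fails — Ruw but not Rww.
G3: fails — Rwu but not Ruu.
G4: satisfies the condition.
Valid on: G4.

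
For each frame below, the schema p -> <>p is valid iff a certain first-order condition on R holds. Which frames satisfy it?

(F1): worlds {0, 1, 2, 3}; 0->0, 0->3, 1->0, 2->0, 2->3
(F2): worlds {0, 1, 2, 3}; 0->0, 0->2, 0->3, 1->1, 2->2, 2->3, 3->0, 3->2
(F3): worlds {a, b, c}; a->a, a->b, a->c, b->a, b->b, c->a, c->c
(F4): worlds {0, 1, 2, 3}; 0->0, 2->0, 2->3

(F3)

Frame correspondent (Sahlqvist): forall x Rxx — i.e. reflexivity.
(F1): fails — world 1 does not see itself.
(F2): fails — world 3 does not see itself.
(F3): condition met.
(F4): fails — world 1 does not see itself.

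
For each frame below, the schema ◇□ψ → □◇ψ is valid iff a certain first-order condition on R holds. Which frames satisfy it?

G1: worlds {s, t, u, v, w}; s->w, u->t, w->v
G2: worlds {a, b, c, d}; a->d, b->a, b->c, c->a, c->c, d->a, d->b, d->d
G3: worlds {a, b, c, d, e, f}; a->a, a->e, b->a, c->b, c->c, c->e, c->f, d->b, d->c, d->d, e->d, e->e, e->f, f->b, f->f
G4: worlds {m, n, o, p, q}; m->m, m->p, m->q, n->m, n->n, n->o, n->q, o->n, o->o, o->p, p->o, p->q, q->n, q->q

This is the axiom for convergence; its first-order frame correspondent is ∀x ∀y ∀z (Rxy ∧ Rxz → ∃w (Ryw ∧ Rzw)).
G1: fails — Rut and Rut but t and t have no common successor.
G2: fails — Rbc and Rba but c and a have no common successor.
G3: fails — Rcc and Rcb but c and b have no common successor.
G4: ✓.

G4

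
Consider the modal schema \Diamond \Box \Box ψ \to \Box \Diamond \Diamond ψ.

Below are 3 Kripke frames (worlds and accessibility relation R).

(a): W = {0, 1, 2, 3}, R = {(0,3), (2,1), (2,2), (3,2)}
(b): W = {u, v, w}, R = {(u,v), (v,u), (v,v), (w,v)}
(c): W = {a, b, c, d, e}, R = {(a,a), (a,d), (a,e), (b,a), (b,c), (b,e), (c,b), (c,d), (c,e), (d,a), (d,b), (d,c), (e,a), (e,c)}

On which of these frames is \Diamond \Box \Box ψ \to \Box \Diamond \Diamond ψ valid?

The schema corresponds to a generalized confluence (Geach) condition: \forall x \forall y \forall z ((xRy \wedge xRz) \to \exists w (y R^2 w \wedge z R^2 w)).
(a): fails — 2R1, 2R1 but no w with 1R²w and 1R²w.
(b): ✓.
(c): ✓.

(b), (c)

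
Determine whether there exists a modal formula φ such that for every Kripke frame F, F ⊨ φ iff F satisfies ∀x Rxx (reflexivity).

Yes — defined by □r → r

This is a Sahlqvist condition; the T axiom □r → r defines it.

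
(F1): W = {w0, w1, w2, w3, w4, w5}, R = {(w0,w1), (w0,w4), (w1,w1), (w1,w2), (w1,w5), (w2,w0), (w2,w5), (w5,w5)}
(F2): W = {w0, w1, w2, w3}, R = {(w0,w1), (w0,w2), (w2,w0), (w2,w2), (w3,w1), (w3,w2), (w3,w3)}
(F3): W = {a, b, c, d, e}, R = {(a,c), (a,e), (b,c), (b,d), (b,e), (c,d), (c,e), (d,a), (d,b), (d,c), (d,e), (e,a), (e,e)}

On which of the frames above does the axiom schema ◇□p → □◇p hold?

The schema corresponds to convergence: ∀x ∀y ∀z (Rxy ∧ Rxz → ∃w (Ryw ∧ Rzw)).
(F1): fails — Rw0w4 and Rw0w4 but w4 and w4 have no common successor.
(F2): fails — Rw0w1 and Rw0w1 but w1 and w1 have no common successor.
(F3): satisfies the condition.

(F3)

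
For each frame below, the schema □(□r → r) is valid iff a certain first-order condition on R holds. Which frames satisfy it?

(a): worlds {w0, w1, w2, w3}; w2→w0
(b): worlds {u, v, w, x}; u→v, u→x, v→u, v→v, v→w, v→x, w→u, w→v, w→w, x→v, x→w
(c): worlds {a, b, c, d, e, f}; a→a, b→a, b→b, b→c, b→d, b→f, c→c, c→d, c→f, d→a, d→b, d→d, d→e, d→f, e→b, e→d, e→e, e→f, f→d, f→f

This is the axiom for shift-reflexivity; its first-order frame correspondent is ∀x ∀y (Rxy → Ryy).
(a): fails — Rw2w0 but not Rw0w0.
(b): fails — Rwu but not Ruu.
(c): holds.

(c)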